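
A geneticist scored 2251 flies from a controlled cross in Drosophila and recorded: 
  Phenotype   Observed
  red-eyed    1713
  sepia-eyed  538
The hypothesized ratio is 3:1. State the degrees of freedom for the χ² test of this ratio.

A goodness-of-fit test with 2 phenotype classes has df = 2 − 1 = 1.

1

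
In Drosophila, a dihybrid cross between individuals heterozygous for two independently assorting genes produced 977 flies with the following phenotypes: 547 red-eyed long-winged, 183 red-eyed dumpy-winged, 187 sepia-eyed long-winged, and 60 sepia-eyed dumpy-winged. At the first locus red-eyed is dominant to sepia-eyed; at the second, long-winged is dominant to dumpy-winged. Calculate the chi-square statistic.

0.110

A dihybrid F₂ with independent assortment and complete dominance at both loci gives a 9:3:3:1 phenotypic ratio.
Under the 9:3:3:1 hypothesis (Σ ratio = 16, N = 977):
  red-eyed long-winged: 977 × 9/16 = 549.5625
  red-eyed dumpy-winged: 977 × 3/16 = 183.1875
  sepia-eyed long-winged: 977 × 3/16 = 183.1875
  sepia-eyed dumpy-winged: 977 × 1/16 = 61.0625
χ² = Σ (O − E)² / E
  red-eyed long-winged: (547 − 549.5625)² / 549.5625 = 0.0119
  red-eyed dumpy-winged: (183 − 183.1875)² / 183.1875 = 0.0002
  sepia-eyed long-winged: (187 − 183.1875)² / 183.1875 = 0.0793
  sepia-eyed dumpy-winged: (60 − 61.0625)² / 61.0625 = 0.0185
χ² = 0.0119 + 0.0002 + 0.0793 + 0.0185 = 0.1099 ≈ 0.110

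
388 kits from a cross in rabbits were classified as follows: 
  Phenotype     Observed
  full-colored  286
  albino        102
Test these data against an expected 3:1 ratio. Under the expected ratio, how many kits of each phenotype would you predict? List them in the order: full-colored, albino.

291, 97

Expected counts for N = 388 under a 3:1 ratio (total parts = 4):
  full-colored: 388 × 3/4 = 291
  albino: 388 × 1/4 = 97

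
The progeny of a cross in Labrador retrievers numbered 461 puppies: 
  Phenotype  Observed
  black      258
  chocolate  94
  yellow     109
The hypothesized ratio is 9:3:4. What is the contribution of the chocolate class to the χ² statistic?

0.662

Under the 9:3:4 hypothesis (Σ ratio = 16, N = 461):
  black: 461 × 9/16 = 259.3125
  chocolate: 461 × 3/16 = 86.4375
  yellow: 461 × 4/16 = 115.25
Contribution of chocolate: (94 − 86.4375)² / 86.4375 = 0.6617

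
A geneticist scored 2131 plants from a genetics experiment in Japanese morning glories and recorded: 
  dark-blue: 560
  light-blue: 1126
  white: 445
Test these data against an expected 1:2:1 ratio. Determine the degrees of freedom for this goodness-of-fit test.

2

A goodness-of-fit test with 3 phenotype classes has df = 3 − 1 = 2.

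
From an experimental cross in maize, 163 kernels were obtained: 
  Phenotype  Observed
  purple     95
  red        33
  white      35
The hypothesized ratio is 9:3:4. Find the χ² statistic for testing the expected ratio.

The 9:3:4 ratio has 16 parts, so with N = 163 the expected counts are:
  purple: 163 × 9/16 = 91.6875
  red: 163 × 3/16 = 30.5625
  white: 163 × 4/16 = 40.75
χ² = Σ (O − E)² / E
  purple: (95 − 91.6875)² / 91.6875 = 0.1197
  red: (33 − 30.5625)² / 30.5625 = 0.1944
  white: (35 − 40.75)² / 40.75 = 0.8113
χ² = 0.1197 + 0.1944 + 0.8113 = 1.1254 ≈ 1.125

1.125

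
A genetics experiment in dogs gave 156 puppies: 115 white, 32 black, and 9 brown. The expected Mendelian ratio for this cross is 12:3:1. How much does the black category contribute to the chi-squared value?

Total ratio parts = 16. Expected numbers out of 156:
  white: 156 × 12/16 = 117
  black: 156 × 3/16 = 29.25
  brown: 156 × 1/16 = 9.75
Contribution of black: (32 − 29.25)² / 29.25 = 0.2585

0.259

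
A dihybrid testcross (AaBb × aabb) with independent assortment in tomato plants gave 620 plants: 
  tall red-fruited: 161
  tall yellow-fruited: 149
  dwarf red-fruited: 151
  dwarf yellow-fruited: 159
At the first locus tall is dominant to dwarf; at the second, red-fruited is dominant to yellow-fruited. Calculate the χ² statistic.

0.671

A dihybrid testcross with independent assortment gives a 1:1:1:1 ratio.
Expected counts for N = 620 under a 1:1:1:1 ratio (total parts = 4):
  tall red-fruited: 620 × 1/4 = 155
  tall yellow-fruited: 620 × 1/4 = 155
  dwarf red-fruited: 620 × 1/4 = 155
  dwarf yellow-fruited: 620 × 1/4 = 155
χ² = Σ (O − E)² / E
  tall red-fruited: (161 − 155)² / 155 = 0.2323
  tall yellow-fruited: (149 − 155)² / 155 = 0.2323
  dwarf red-fruited: (151 − 155)² / 155 = 0.1032
  dwarf yellow-fruited: (159 − 155)² / 155 = 0.1032
χ² = 0.2323 + 0.2323 + 0.1032 + 0.1032 = 0.671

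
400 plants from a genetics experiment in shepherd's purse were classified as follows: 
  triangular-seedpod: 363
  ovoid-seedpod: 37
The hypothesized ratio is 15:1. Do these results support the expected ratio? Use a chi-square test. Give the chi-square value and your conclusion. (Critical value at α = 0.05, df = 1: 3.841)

Expected counts for N = 400 under a 15:1 ratio (total parts = 16):
  triangular-seedpod: 400 × 15/16 = 375
  ovoid-seedpod: 400 × 1/16 = 25
χ² = Σ (O − E)² / E
  triangular-seedpod: (363 − 375)² / 375 = 0.3840
  ovoid-seedpod: (37 − 25)² / 25 = 5.7600
χ² = 0.3840 + 5.7600 = 6.144
Degrees of freedom = 2 − 1 = 1; critical value at α = 0.05 is 3.841.
Since 6.144 > 3.841, we reject the null hypothesis — the data do not fit the 15:1 ratio.

6.144; not consistent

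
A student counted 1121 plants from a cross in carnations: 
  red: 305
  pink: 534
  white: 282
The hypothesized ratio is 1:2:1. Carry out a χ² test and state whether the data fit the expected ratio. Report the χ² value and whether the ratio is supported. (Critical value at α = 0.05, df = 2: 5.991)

Total ratio parts = 4. Expected numbers out of 1121:
  red: 1121 × 1/4 = 280.25
  pink: 1121 × 2/4 = 560.5
  white: 1121 × 1/4 = 280.25
χ² = Σ (O − E)² / E
  red: (305 − 280.25)² / 280.25 = 2.1858
  pink: (534 − 560.5)² / 560.5 = 1.2529
  white: (282 − 280.25)² / 280.25 = 0.0109
χ² = 2.1858 + 1.2529 + 0.0109 = 3.4496 ≈ 3.450
Degrees of freedom = 3 − 1 = 2; critical value at α = 0.05 is 5.991.
Since 3.450 < 5.991, we fail to reject the null hypothesis — the data are consistent with the 1:2:1 ratio.

3.450; consistent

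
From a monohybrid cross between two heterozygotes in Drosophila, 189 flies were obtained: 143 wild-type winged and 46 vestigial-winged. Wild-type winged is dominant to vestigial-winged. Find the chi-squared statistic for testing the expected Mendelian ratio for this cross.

0.044

For a monohybrid cross between heterozygotes with complete dominance, the expected phenotypic ratio is 3:1.
Total ratio parts = 4. Expected numbers out of 189:
  wild-type winged: 189 × 3/4 = 141.75
  vestigial-winged: 189 × 1/4 = 47.25
χ² = Σ (O − E)² / E
  wild-type winged: (143 − 141.75)² / 141.75 = 0.0110
  vestigial-winged: (46 − 47.25)² / 47.25 = 0.0331
χ² = 0.0110 + 0.0331 = 0.0441 ≈ 0.044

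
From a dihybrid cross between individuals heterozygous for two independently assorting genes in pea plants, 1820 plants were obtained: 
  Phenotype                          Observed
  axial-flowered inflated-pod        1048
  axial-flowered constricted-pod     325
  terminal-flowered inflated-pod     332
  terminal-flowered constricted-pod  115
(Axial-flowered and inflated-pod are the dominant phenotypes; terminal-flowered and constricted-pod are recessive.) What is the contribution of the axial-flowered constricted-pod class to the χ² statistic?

0.774

A dihybrid F₂ with independent assortment and complete dominance at both loci gives a 9:3:3:1 phenotypic ratio.
Under the 9:3:3:1 hypothesis (Σ ratio = 16, N = 1820):
  axial-flowered inflated-pod: 1820 × 9/16 = 1023.75
  axial-flowered constricted-pod: 1820 × 3/16 = 341.25
  terminal-flowered inflated-pod: 1820 × 3/16 = 341.25
  terminal-flowered constricted-pod: 1820 × 1/16 = 113.75
Contribution of axial-flowered constricted-pod: (325 − 341.25)² / 341.25 = 0.7738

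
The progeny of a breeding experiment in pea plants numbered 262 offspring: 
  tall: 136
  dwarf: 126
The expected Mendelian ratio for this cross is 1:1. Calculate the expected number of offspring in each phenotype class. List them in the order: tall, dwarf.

The 1:1 ratio has 2 parts, so with N = 262 the expected counts are:
  tall: 262 × 1/2 = 131
  dwarf: 262 × 1/2 = 131

131, 131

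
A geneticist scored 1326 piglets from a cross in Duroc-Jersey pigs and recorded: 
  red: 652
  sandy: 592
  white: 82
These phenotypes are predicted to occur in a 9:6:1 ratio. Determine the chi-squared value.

29.879

Total ratio parts = 16. Expected numbers out of 1326:
  red: 1326 × 9/16 = 745.875
  sandy: 1326 × 6/16 = 497.25
  white: 1326 × 1/16 = 82.875
χ² = Σ (O − E)² / E
  red: (652 − 745.875)² / 745.875 = 11.8150
  sandy: (592 − 497.25)² / 497.25 = 18.0544
  white: (82 − 82.875)² / 82.875 = 0.0092
χ² = 11.8150 + 18.0544 + 0.0092 = 29.8786 ≈ 29.879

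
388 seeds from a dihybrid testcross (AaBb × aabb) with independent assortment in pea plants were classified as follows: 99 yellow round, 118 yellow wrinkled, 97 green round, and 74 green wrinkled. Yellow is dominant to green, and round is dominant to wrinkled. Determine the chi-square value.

A dihybrid testcross with independent assortment gives a 1:1:1:1 ratio.
Under the 1:1:1:1 hypothesis (Σ ratio = 4, N = 388):
  yellow round: 388 × 1/4 = 97
  yellow wrinkled: 388 × 1/4 = 97
  green round: 388 × 1/4 = 97
  green wrinkled: 388 × 1/4 = 97
χ² = Σ (O − E)² / E
  yellow round: (99 − 97)² / 97 = 0.0412
  yellow wrinkled: (118 − 97)² / 97 = 4.5464
  green round: (97 − 97)² / 97 = 0.0000
  green wrinkled: (74 − 97)² / 97 = 5.4536
χ² = 0.0412 + 4.5464 + 0.0000 + 5.4536 = 10.0412 ≈ 10.041

10.041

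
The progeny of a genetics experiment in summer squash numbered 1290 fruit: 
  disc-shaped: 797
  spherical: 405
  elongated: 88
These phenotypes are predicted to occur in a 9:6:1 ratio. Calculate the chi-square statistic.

Expected counts for N = 1290 under a 9:6:1 ratio (total parts = 16):
  disc-shaped: 1290 × 9/16 = 725.625
  spherical: 1290 × 6/16 = 483.75
  elongated: 1290 × 1/16 = 80.625
χ² = Σ (O − E)² / E
  disc-shaped: (797 − 725.625)² / 725.625 = 7.0207
  spherical: (405 − 483.75)² / 483.75 = 12.8198
  elongated: (88 − 80.625)² / 80.625 = 0.6746
χ² = 7.0207 + 12.8198 + 0.6746 = 20.5151 ≈ 20.515

20.515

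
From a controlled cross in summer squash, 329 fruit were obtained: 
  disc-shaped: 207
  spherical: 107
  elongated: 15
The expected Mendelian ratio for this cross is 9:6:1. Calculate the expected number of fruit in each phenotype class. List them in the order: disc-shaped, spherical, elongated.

185.0625, 123.375, 20.5625

Expected counts for N = 329 under a 9:6:1 ratio (total parts = 16):
  disc-shaped: 329 × 9/16 = 185.0625
  spherical: 329 × 6/16 = 123.375
  elongated: 329 × 1/16 = 20.5625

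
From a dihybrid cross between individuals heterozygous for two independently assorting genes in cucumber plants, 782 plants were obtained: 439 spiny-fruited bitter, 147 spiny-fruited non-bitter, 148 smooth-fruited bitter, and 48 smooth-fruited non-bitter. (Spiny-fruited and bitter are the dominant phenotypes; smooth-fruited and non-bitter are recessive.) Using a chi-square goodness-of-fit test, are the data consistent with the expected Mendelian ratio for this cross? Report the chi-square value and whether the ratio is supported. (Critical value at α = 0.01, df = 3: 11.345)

A dihybrid F₂ with independent assortment and complete dominance at both loci gives a 9:3:3:1 phenotypic ratio.
Under the 9:3:3:1 hypothesis (Σ ratio = 16, N = 782):
  spiny-fruited bitter: 782 × 9/16 = 439.875
  spiny-fruited non-bitter: 782 × 3/16 = 146.625
  smooth-fruited bitter: 782 × 3/16 = 146.625
  smooth-fruited non-bitter: 782 × 1/16 = 48.875
χ² = Σ (O − E)² / E
  spiny-fruited bitter: (439 − 439.875)² / 439.875 = 0.0017
  spiny-fruited non-bitter: (147 − 146.625)² / 146.625 = 0.0010
  smooth-fruited bitter: (148 − 146.625)² / 146.625 = 0.0129
  smooth-fruited non-bitter: (48 − 48.875)² / 48.875 = 0.0157
χ² = 0.0017 + 0.0010 + 0.0129 + 0.0157 = 0.0313 ≈ 0.031
Degrees of freedom = 4 − 1 = 3; critical value at α = 0.01 is 11.345.
Since 0.031 < 11.345, we fail to reject the null hypothesis — the data are consistent with the 9:3:3:1 ratio.

0.031; consistent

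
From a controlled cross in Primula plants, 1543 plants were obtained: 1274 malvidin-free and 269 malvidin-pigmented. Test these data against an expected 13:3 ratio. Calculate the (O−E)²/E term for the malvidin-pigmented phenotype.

1.426

The 13:3 ratio has 16 parts, so with N = 1543 the expected counts are:
  malvidin-free: 1543 × 13/16 = 1253.6875
  malvidin-pigmented: 1543 × 3/16 = 289.3125
Contribution of malvidin-pigmented: (269 − 289.3125)² / 289.3125 = 1.4261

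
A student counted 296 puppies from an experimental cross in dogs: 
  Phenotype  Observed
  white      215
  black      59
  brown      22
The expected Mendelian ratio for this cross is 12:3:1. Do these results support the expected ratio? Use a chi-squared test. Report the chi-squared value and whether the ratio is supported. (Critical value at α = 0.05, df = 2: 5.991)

Expected counts for N = 296 under a 12:3:1 ratio (total parts = 16):
  white: 296 × 12/16 = 222
  black: 296 × 3/16 = 55.5
  brown: 296 × 1/16 = 18.5
χ² = Σ (O − E)² / E
  white: (215 − 222)² / 222 = 0.2207
  black: (59 − 55.5)² / 55.5 = 0.2207
  brown: (22 − 18.5)² / 18.5 = 0.6622
χ² = 0.2207 + 0.2207 + 0.6622 = 1.1036 ≈ 1.104
Degrees of freedom = 3 − 1 = 2; critical value at α = 0.05 is 5.991.
Since 1.104 < 5.991, we fail to reject the null hypothesis — the data are consistent with the 12:3:1 ratio.

1.104; consistent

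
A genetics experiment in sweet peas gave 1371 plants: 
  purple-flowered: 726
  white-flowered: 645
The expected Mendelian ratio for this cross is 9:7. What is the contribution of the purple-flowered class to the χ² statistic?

2.648

The 9:7 ratio has 16 parts, so with N = 1371 the expected counts are:
  purple-flowered: 1371 × 9/16 = 771.1875
  white-flowered: 1371 × 7/16 = 599.8125
Contribution of purple-flowered: (726 − 771.1875)² / 771.1875 = 2.6477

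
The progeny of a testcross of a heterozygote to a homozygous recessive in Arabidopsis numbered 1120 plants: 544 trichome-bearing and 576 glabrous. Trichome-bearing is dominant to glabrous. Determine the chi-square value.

A testcross of a heterozygote (Aa × aa) gives a 1:1 phenotypic ratio.
The 1:1 ratio has 2 parts, so with N = 1120 the expected counts are:
  trichome-bearing: 1120 × 1/2 = 560
  glabrous: 1120 × 1/2 = 560
χ² = Σ (O − E)² / E
  trichome-bearing: (544 − 560)² / 560 = 0.4571
  glabrous: (576 − 560)² / 560 = 0.4571
χ² = 0.4571 + 0.4571 = 0.9142 ≈ 0.914

0.914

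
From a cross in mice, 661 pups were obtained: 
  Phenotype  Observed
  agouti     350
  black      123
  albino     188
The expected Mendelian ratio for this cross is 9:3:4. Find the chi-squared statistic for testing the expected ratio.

Under the 9:3:4 hypothesis (Σ ratio = 16, N = 661):
  agouti: 661 × 9/16 = 371.8125
  black: 661 × 3/16 = 123.9375
  albino: 661 × 4/16 = 165.25
χ² = Σ (O − E)² / E
  agouti: (350 − 371.8125)² / 371.8125 = 1.2796
  black: (123 − 123.9375)² / 123.9375 = 0.0071
  albino: (188 − 165.25)² / 165.25 = 3.1320
χ² = 1.2796 + 0.0071 + 3.1320 = 4.4187 ≈ 4.419

4.419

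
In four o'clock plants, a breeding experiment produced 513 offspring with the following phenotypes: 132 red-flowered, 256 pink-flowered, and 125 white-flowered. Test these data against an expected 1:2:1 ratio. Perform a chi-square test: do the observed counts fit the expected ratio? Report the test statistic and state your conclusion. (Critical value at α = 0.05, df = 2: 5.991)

Total ratio parts = 4. Expected numbers out of 513:
  red-flowered: 513 × 1/4 = 128.25
  pink-flowered: 513 × 2/4 = 256.5
  white-flowered: 513 × 1/4 = 128.25
χ² = Σ (O − E)² / E
  red-flowered: (132 − 128.25)² / 128.25 = 0.1096
  pink-flowered: (256 − 256.5)² / 256.5 = 0.0010
  white-flowered: (125 − 128.25)² / 128.25 = 0.0824
χ² = 0.1096 + 0.0010 + 0.0824 = 0.193
Degrees of freedom = 3 − 1 = 2; critical value at α = 0.05 is 5.991.
Since 0.193 < 5.991, we fail to reject the null hypothesis — the data are consistent with the 1:2:1 ratio.

0.193; consistent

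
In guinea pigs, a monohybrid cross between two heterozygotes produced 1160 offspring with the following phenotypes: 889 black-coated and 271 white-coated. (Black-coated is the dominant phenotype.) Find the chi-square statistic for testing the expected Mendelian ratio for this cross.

For a monohybrid cross between heterozygotes with complete dominance, the expected phenotypic ratio is 3:1.
Total ratio parts = 4. Expected numbers out of 1160:
  black-coated: 1160 × 3/4 = 870
  white-coated: 1160 × 1/4 = 290
χ² = Σ (O − E)² / E
  black-coated: (889 − 870)² / 870 = 0.4149
  white-coated: (271 − 290)² / 290 = 1.2448
χ² = 0.4149 + 1.2448 = 1.6597 ≈ 1.660

1.660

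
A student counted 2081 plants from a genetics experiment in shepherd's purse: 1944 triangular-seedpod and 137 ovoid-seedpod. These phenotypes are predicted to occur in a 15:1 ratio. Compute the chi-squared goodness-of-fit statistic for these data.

Under the 15:1 hypothesis (Σ ratio = 16, N = 2081):
  triangular-seedpod: 2081 × 15/16 = 1950.9375
  ovoid-seedpod: 2081 × 1/16 = 130.0625
χ² = Σ (O − E)² / E
  triangular-seedpod: (1944 − 1950.9375)² / 1950.9375 = 0.0247
  ovoid-seedpod: (137 − 130.0625)² / 130.0625 = 0.3700
χ² = 0.0247 + 0.3700 = 0.3947 ≈ 0.395

0.395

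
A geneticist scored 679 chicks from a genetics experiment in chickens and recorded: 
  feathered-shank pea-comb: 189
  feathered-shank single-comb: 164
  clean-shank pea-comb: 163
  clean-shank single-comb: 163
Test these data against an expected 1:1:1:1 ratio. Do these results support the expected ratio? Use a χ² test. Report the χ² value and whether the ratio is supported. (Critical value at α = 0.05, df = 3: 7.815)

The 1:1:1:1 ratio has 4 parts, so with N = 679 the expected counts are:
  feathered-shank pea-comb: 679 × 1/4 = 169.75
  feathered-shank single-comb: 679 × 1/4 = 169.75
  clean-shank pea-comb: 679 × 1/4 = 169.75
  clean-shank single-comb: 679 × 1/4 = 169.75
χ² = Σ (O − E)² / E
  feathered-shank pea-comb: (189 − 169.75)² / 169.75 = 2.1830
  feathered-shank single-comb: (164 − 169.75)² / 169.75 = 0.1948
  clean-shank pea-comb: (163 − 169.75)² / 169.75 = 0.2684
  clean-shank single-comb: (163 − 169.75)² / 169.75 = 0.2684
χ² = 2.1830 + 0.1948 + 0.2684 + 0.2684 = 2.9146 ≈ 2.915
Degrees of freedom = 4 − 1 = 3; critical value at α = 0.05 is 7.815.
Since 2.915 < 7.815, we fail to reject the null hypothesis — the data are consistent with the 1:1:1:1 ratio.

2.915; consistent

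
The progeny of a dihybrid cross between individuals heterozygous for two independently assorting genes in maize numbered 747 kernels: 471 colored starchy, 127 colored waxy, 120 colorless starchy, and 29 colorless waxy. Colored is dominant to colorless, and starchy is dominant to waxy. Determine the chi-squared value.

A dihybrid F₂ with independent assortment and complete dominance at both loci gives a 9:3:3:1 phenotypic ratio.
Expected counts for N = 747 under a 9:3:3:1 ratio (total parts = 16):
  colored starchy: 747 × 9/16 = 420.1875
  colored waxy: 747 × 3/16 = 140.0625
  colorless starchy: 747 × 3/16 = 140.0625
  colorless waxy: 747 × 1/16 = 46.6875
χ² = Σ (O − E)² / E
  colored starchy: (471 − 420.1875)² / 420.1875 = 6.1447
  colored waxy: (127 − 140.0625)² / 140.0625 = 1.2182
  colorless starchy: (120 − 140.0625)² / 140.0625 = 2.8737
  colorless waxy: (29 − 46.6875)² / 46.6875 = 6.7009
χ² = 6.1447 + 1.2182 + 2.8737 + 6.7009 = 16.9375 ≈ 16.938

16.938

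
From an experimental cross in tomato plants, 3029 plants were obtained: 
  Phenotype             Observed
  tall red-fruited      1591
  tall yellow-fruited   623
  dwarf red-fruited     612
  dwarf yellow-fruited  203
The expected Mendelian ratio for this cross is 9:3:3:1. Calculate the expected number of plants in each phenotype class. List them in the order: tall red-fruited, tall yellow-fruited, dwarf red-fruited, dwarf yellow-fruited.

1703.8125, 567.9375, 567.9375, 189.3125

Total ratio parts = 16. Expected numbers out of 3029:
  tall red-fruited: 3029 × 9/16 = 1703.8125
  tall yellow-fruited: 3029 × 3/16 = 567.9375
  dwarf red-fruited: 3029 × 3/16 = 567.9375
  dwarf yellow-fruited: 3029 × 1/16 = 189.3125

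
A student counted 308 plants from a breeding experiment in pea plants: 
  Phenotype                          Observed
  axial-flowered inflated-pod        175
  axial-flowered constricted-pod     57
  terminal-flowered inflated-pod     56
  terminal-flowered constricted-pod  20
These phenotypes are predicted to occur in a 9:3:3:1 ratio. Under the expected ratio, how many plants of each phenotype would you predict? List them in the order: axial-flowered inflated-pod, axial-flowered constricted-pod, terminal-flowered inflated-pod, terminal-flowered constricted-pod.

Expected counts for N = 308 under a 9:3:3:1 ratio (total parts = 16):
  axial-flowered inflated-pod: 308 × 9/16 = 173.25
  axial-flowered constricted-pod: 308 × 3/16 = 57.75
  terminal-flowered inflated-pod: 308 × 3/16 = 57.75
  terminal-flowered constricted-pod: 308 × 1/16 = 19.25

173.25, 57.75, 57.75, 19.25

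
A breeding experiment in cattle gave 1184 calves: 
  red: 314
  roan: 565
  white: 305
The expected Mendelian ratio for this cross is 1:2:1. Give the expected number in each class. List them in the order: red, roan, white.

Total ratio parts = 4. Expected numbers out of 1184:
  red: 1184 × 1/4 = 296
  roan: 1184 × 2/4 = 592
  white: 1184 × 1/4 = 296

296, 592, 296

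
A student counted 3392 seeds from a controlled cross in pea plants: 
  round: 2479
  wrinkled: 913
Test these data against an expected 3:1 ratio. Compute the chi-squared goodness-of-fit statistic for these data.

The 3:1 ratio has 4 parts, so with N = 3392 the expected counts are:
  round: 3392 × 3/4 = 2544
  wrinkled: 3392 × 1/4 = 848
χ² = Σ (O − E)² / E
  round: (2479 − 2544)² / 2544 = 1.6608
  wrinkled: (913 − 848)² / 848 = 4.9823
χ² = 1.6608 + 4.9823 = 6.6431 ≈ 6.643

6.643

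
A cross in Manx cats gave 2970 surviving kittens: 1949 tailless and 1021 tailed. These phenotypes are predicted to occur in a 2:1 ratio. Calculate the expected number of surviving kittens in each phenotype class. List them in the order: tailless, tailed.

Expected counts for N = 2970 under a 2:1 ratio (total parts = 3):
  tailless: 2970 × 2/3 = 1980
  tailed: 2970 × 1/3 = 990

1980, 990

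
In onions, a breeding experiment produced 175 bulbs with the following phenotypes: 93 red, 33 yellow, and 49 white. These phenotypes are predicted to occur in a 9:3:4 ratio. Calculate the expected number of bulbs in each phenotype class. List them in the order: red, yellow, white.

Expected counts for N = 175 under a 9:3:4 ratio (total parts = 16):
  red: 175 × 9/16 = 98.4375
  yellow: 175 × 3/16 = 32.8125
  white: 175 × 4/16 = 43.75

98.4375, 32.8125, 43.75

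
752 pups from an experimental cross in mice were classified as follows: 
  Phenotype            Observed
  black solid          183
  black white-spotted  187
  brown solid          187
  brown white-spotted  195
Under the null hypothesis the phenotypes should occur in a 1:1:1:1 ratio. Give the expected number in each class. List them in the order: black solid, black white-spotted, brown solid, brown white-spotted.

188, 188, 188, 188

Under the 1:1:1:1 hypothesis (Σ ratio = 4, N = 752):
  black solid: 752 × 1/4 = 188
  black white-spotted: 752 × 1/4 = 188
  brown solid: 752 × 1/4 = 188
  brown white-spotted: 752 × 1/4 = 188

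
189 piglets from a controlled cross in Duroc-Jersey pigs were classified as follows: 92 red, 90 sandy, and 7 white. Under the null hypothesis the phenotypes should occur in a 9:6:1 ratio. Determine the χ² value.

9.048

Under the 9:6:1 hypothesis (Σ ratio = 16, N = 189):
  red: 189 × 9/16 = 106.3125
  sandy: 189 × 6/16 = 70.875
  white: 189 × 1/16 = 11.8125
χ² = Σ (O − E)² / E
  red: (92 − 106.3125)² / 106.3125 = 1.9268
  sandy: (90 − 70.875)² / 70.875 = 5.1607
  white: (7 − 11.8125)² / 11.8125 = 1.9606
χ² = 1.9268 + 5.1607 + 1.9606 = 9.0481 ≈ 9.048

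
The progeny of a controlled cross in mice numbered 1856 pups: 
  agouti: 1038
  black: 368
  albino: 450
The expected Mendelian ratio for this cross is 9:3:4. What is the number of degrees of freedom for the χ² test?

A goodness-of-fit test with 3 phenotype classes has df = 3 − 1 = 2.

2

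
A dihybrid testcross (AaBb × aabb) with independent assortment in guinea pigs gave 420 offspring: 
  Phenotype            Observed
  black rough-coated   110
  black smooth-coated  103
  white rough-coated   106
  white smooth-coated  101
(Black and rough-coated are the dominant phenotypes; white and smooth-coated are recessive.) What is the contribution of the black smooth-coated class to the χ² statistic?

0.038

A dihybrid testcross with independent assortment gives a 1:1:1:1 ratio.
Total ratio parts = 4. Expected numbers out of 420:
  black rough-coated: 420 × 1/4 = 105
  black smooth-coated: 420 × 1/4 = 105
  white rough-coated: 420 × 1/4 = 105
  white smooth-coated: 420 × 1/4 = 105
Contribution of black smooth-coated: (103 − 105)² / 105 = 0.0381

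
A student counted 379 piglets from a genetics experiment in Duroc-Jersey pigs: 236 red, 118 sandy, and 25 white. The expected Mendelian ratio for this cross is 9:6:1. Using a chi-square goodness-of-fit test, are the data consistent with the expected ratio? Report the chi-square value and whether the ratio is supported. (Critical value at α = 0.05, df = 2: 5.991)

The 9:6:1 ratio has 16 parts, so with N = 379 the expected counts are:
  red: 379 × 9/16 = 213.1875
  sandy: 379 × 6/16 = 142.125
  white: 379 × 1/16 = 23.6875
χ² = Σ (O − E)² / E
  red: (236 − 213.1875)² / 213.1875 = 2.4411
  sandy: (118 − 142.125)² / 142.125 = 4.0951
  white: (25 − 23.6875)² / 23.6875 = 0.0727
χ² = 2.4411 + 4.0951 + 0.0727 = 6.6089 ≈ 6.609
Degrees of freedom = 3 − 1 = 2; critical value at α = 0.05 is 5.991.
Since 6.609 > 5.991, we reject the null hypothesis — the data do not fit the 9:6:1 ratio.

6.609; not consistent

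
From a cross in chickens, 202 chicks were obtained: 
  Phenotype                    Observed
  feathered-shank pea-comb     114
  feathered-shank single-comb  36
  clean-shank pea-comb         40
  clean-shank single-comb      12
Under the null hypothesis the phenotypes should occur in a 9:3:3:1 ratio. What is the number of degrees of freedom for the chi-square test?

3

A goodness-of-fit test with 4 phenotype classes has df = 4 − 1 = 3.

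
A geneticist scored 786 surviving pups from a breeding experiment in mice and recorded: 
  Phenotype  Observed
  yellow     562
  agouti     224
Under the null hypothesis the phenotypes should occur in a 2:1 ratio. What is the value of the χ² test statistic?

The 2:1 ratio has 3 parts, so with N = 786 the expected counts are:
  yellow: 786 × 2/3 = 524
  agouti: 786 × 1/3 = 262
χ² = Σ (O − E)² / E
  yellow: (562 − 524)² / 524 = 2.7557
  agouti: (224 − 262)² / 262 = 5.5115
χ² = 2.7557 + 5.5115 = 8.2672 ≈ 8.267

8.267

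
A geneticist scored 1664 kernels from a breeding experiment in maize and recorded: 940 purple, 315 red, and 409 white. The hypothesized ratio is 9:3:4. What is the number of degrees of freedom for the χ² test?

A goodness-of-fit test with 3 phenotype classes has df = 3 − 1 = 2.

2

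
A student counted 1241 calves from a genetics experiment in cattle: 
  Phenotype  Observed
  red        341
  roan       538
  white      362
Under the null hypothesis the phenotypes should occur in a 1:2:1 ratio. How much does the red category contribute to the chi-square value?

Total ratio parts = 4. Expected numbers out of 1241:
  red: 1241 × 1/4 = 310.25
  roan: 1241 × 2/4 = 620.5
  white: 1241 × 1/4 = 310.25
Contribution of red: (341 − 310.25)² / 310.25 = 3.0477

3.048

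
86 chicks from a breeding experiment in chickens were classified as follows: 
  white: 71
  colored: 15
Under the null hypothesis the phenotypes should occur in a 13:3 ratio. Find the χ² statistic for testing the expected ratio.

Under the 13:3 hypothesis (Σ ratio = 16, N = 86):
  white: 86 × 13/16 = 69.875
  colored: 86 × 3/16 = 16.125
χ² = Σ (O − E)² / E
  white: (71 − 69.875)² / 69.875 = 0.0181
  colored: (15 − 16.125)² / 16.125 = 0.0785
χ² = 0.0181 + 0.0785 = 0.0966 ≈ 0.097

0.097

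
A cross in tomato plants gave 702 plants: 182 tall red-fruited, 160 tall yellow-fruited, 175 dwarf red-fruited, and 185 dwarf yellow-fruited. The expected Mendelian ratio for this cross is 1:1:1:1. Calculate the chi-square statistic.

Expected counts for N = 702 under a 1:1:1:1 ratio (total parts = 4):
  tall red-fruited: 702 × 1/4 = 175.5
  tall yellow-fruited: 702 × 1/4 = 175.5
  dwarf red-fruited: 702 × 1/4 = 175.5
  dwarf yellow-fruited: 702 × 1/4 = 175.5
χ² = Σ (O − E)² / E
  tall red-fruited: (182 − 175.5)² / 175.5 = 0.2407
  tall yellow-fruited: (160 − 175.5)² / 175.5 = 1.3689
  dwarf red-fruited: (175 − 175.5)² / 175.5 = 0.0014
  dwarf yellow-fruited: (185 − 175.5)² / 175.5 = 0.5142
χ² = 0.2407 + 1.3689 + 0.0014 + 0.5142 = 2.1252 ≈ 2.125

2.125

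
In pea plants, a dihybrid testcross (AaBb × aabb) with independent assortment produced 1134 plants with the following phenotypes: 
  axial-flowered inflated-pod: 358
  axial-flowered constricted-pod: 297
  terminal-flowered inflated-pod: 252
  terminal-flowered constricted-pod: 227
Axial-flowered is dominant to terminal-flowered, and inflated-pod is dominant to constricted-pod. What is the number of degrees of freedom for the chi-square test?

A dihybrid testcross with independent assortment gives a 1:1:1:1 ratio.
A goodness-of-fit test with 4 phenotype classes has df = 4 − 1 = 3.

3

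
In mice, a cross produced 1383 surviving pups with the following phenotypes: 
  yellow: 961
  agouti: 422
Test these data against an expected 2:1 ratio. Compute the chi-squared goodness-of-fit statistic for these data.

4.949

Expected counts for N = 1383 under a 2:1 ratio (total parts = 3):
  yellow: 1383 × 2/3 = 922
  agouti: 1383 × 1/3 = 461
χ² = Σ (O − E)² / E
  yellow: (961 − 922)² / 922 = 1.6497
  agouti: (422 − 461)² / 461 = 3.2993
χ² = 1.6497 + 3.2993 = 4.949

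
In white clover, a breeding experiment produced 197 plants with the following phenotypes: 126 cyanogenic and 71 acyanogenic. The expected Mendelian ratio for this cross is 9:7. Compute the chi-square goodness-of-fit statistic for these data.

Under the 9:7 hypothesis (Σ ratio = 16, N = 197):
  cyanogenic: 197 × 9/16 = 110.8125
  acyanogenic: 197 × 7/16 = 86.1875
χ² = Σ (O − E)² / E
  cyanogenic: (126 − 110.8125)² / 110.8125 = 2.0815
  acyanogenic: (71 − 86.1875)² / 86.1875 = 2.6763
χ² = 2.0815 + 2.6763 = 4.7578 ≈ 4.758

4.758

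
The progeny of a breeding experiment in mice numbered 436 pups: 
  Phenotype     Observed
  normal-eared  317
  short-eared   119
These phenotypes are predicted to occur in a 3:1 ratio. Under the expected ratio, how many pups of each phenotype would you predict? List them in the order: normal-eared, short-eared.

Under the 3:1 hypothesis (Σ ratio = 4, N = 436):
  normal-eared: 436 × 3/4 = 327
  short-eared: 436 × 1/4 = 109

327, 109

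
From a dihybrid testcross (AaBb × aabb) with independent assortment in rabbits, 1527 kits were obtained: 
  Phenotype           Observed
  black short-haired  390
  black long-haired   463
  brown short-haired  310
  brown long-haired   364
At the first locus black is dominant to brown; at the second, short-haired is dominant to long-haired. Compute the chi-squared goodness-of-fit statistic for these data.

31.782

A dihybrid testcross with independent assortment gives a 1:1:1:1 ratio.
Under the 1:1:1:1 hypothesis (Σ ratio = 4, N = 1527):
  black short-haired: 1527 × 1/4 = 381.75
  black long-haired: 1527 × 1/4 = 381.75
  brown short-haired: 1527 × 1/4 = 381.75
  brown long-haired: 1527 × 1/4 = 381.75
χ² = Σ (O − E)² / E
  black short-haired: (390 − 381.75)² / 381.75 = 0.1783
  black long-haired: (463 − 381.75)² / 381.75 = 17.2929
  brown short-haired: (310 − 381.75)² / 381.75 = 13.4854
  brown long-haired: (364 − 381.75)² / 381.75 = 0.8253
χ² = 0.1783 + 17.2929 + 13.4854 + 0.8253 = 31.7819 ≈ 31.782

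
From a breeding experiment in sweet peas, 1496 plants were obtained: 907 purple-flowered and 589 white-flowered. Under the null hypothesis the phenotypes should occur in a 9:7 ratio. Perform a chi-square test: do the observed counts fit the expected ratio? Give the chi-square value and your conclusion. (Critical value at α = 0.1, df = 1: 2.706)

11.653; not consistent

The 9:7 ratio has 16 parts, so with N = 1496 the expected counts are:
  purple-flowered: 1496 × 9/16 = 841.5
  white-flowered: 1496 × 7/16 = 654.5
χ² = Σ (O − E)² / E
  purple-flowered: (907 − 841.5)² / 841.5 = 5.0983
  white-flowered: (589 − 654.5)² / 654.5 = 6.5550
χ² = 5.0983 + 6.5550 = 11.6533 ≈ 11.653
Degrees of freedom = 2 − 1 = 1; critical value at α = 0.1 is 2.706.
Since 11.653 > 2.706, we reject the null hypothesis — the data do not fit the 9:7 ratio.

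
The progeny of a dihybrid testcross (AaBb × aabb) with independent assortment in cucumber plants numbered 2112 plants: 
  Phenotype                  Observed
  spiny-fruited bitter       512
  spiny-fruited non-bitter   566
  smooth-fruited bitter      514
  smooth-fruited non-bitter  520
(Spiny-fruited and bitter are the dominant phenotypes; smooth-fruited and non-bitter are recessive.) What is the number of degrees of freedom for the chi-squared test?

3

A dihybrid testcross with independent assortment gives a 1:1:1:1 ratio.
A goodness-of-fit test with 4 phenotype classes has df = 4 − 1 = 3.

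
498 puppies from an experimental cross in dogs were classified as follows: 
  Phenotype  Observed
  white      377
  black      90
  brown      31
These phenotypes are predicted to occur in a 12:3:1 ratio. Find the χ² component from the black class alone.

0.122

Under the 12:3:1 hypothesis (Σ ratio = 16, N = 498):
  white: 498 × 12/16 = 373.5
  black: 498 × 3/16 = 93.375
  brown: 498 × 1/16 = 31.125
Contribution of black: (90 − 93.375)² / 93.375 = 0.1220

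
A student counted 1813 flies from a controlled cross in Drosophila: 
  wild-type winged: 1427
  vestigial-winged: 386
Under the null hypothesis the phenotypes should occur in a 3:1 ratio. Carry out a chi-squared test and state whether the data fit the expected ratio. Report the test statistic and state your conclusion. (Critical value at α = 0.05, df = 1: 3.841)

Under the 3:1 hypothesis (Σ ratio = 4, N = 1813):
  wild-type winged: 1813 × 3/4 = 1359.75
  vestigial-winged: 1813 × 1/4 = 453.25
χ² = Σ (O − E)² / E
  wild-type winged: (1427 − 1359.75)² / 1359.75 = 3.3260
  vestigial-winged: (386 − 453.25)² / 453.25 = 9.9781
χ² = 3.3260 + 9.9781 = 13.3041 ≈ 13.304
Degrees of freedom = 2 − 1 = 1; critical value at α = 0.05 is 3.841.
Since 13.304 > 3.841, we reject the null hypothesis — the data do not fit the 3:1 ratio.

13.304; not consistent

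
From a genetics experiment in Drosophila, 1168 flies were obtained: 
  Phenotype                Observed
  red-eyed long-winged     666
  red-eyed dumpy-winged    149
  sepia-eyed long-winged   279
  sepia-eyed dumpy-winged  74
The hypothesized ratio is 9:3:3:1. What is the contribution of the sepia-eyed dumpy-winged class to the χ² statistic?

0.014

Total ratio parts = 16. Expected numbers out of 1168:
  red-eyed long-winged: 1168 × 9/16 = 657
  red-eyed dumpy-winged: 1168 × 3/16 = 219
  sepia-eyed long-winged: 1168 × 3/16 = 219
  sepia-eyed dumpy-winged: 1168 × 1/16 = 73
Contribution of sepia-eyed dumpy-winged: (74 − 73)² / 73 = 0.0137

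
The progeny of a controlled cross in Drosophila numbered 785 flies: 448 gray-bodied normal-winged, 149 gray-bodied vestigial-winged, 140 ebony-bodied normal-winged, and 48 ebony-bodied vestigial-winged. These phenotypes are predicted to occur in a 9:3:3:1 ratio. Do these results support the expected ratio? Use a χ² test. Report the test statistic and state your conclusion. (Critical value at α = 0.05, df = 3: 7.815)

0.490; consistent

Expected counts for N = 785 under a 9:3:3:1 ratio (total parts = 16):
  gray-bodied normal-winged: 785 × 9/16 = 441.5625
  gray-bodied vestigial-winged: 785 × 3/16 = 147.1875
  ebony-bodied normal-winged: 785 × 3/16 = 147.1875
  ebony-bodied vestigial-winged: 785 × 1/16 = 49.0625
χ² = Σ (O − E)² / E
  gray-bodied normal-winged: (448 − 441.5625)² / 441.5625 = 0.0939
  gray-bodied vestigial-winged: (149 − 147.1875)² / 147.1875 = 0.0223
  ebony-bodied normal-winged: (140 − 147.1875)² / 147.1875 = 0.3510
  ebony-bodied vestigial-winged: (48 − 49.0625)² / 49.0625 = 0.0230
χ² = 0.0939 + 0.0223 + 0.3510 + 0.0230 = 0.4902 ≈ 0.490
Degrees of freedom = 4 − 1 = 3; critical value at α = 0.05 is 7.815.
Since 0.490 < 7.815, we fail to reject the null hypothesis — the data are consistent with the 9:3:3:1 ratio.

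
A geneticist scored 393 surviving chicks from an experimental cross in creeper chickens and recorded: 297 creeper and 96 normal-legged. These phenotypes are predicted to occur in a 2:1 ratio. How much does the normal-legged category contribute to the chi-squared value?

Total ratio parts = 3. Expected numbers out of 393:
  creeper: 393 × 2/3 = 262
  normal-legged: 393 × 1/3 = 131
Contribution of normal-legged: (96 − 131)² / 131 = 9.3511

9.351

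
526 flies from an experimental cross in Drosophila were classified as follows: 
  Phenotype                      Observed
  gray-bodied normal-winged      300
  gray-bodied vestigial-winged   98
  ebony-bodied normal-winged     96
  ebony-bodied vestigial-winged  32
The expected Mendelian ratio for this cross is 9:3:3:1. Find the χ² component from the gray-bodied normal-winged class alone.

0.058

The 9:3:3:1 ratio has 16 parts, so with N = 526 the expected counts are:
  gray-bodied normal-winged: 526 × 9/16 = 295.875
  gray-bodied vestigial-winged: 526 × 3/16 = 98.625
  ebony-bodied normal-winged: 526 × 3/16 = 98.625
  ebony-bodied vestigial-winged: 526 × 1/16 = 32.875
Contribution of gray-bodied normal-winged: (300 − 295.875)² / 295.875 = 0.0575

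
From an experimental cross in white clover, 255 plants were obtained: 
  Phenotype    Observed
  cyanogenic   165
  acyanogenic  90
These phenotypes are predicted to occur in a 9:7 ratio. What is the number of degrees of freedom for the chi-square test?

1

A goodness-of-fit test with 2 phenotype classes has df = 2 − 1 = 1.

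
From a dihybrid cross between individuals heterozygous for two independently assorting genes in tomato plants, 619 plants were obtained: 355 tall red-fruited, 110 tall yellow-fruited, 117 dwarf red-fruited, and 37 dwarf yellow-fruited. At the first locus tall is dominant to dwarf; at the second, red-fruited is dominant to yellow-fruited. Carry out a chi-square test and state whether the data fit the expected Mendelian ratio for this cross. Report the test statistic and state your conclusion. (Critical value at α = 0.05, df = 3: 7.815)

0.531; consistent

A dihybrid F₂ with independent assortment and complete dominance at both loci gives a 9:3:3:1 phenotypic ratio.
Expected counts for N = 619 under a 9:3:3:1 ratio (total parts = 16):
  tall red-fruited: 619 × 9/16 = 348.1875
  tall yellow-fruited: 619 × 3/16 = 116.0625
  dwarf red-fruited: 619 × 3/16 = 116.0625
  dwarf yellow-fruited: 619 × 1/16 = 38.6875
χ² = Σ (O − E)² / E
  tall red-fruited: (355 − 348.1875)² / 348.1875 = 0.1333
  tall yellow-fruited: (110 − 116.0625)² / 116.0625 = 0.3167
  dwarf red-fruited: (117 − 116.0625)² / 116.0625 = 0.0076
  dwarf yellow-fruited: (37 − 38.6875)² / 38.6875 = 0.0736
χ² = 0.1333 + 0.3167 + 0.0076 + 0.0736 = 0.5312 ≈ 0.531
Degrees of freedom = 4 − 1 = 3; critical value at α = 0.05 is 7.815.
Since 0.531 < 7.815, we fail to reject the null hypothesis — the data are consistent with the 9:3:3:1 ratio.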